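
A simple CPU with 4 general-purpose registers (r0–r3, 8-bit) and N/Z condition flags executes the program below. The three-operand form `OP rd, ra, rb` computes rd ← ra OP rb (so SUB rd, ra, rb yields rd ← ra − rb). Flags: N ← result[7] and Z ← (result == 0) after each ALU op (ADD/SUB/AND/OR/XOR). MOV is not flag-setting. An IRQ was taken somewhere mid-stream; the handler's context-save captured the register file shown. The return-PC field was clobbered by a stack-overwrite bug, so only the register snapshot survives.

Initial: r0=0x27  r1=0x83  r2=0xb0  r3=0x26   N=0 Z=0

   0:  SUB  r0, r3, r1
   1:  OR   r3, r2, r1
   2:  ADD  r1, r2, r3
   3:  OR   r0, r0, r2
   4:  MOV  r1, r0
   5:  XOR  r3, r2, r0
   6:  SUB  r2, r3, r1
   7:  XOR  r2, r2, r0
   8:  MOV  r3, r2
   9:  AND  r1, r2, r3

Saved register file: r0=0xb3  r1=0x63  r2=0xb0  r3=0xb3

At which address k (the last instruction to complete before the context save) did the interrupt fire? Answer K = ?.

after  0: r0=0xa3 r1=0x83 r2=0xb0 r3=0x26  N=1 Z=0
after  1: r0=0xa3 r1=0x83 r2=0xb0 r3=0xb3  N=1 Z=0
after  2: r0=0xa3 r1=0x63 r2=0xb0 r3=0xb3  N=0 Z=0
after  3: r0=0xb3 r1=0x63 r2=0xb0 r3=0xb3  N=1 Z=0
-- IRQ taken; context saved, return-PC = 4 --

K = 3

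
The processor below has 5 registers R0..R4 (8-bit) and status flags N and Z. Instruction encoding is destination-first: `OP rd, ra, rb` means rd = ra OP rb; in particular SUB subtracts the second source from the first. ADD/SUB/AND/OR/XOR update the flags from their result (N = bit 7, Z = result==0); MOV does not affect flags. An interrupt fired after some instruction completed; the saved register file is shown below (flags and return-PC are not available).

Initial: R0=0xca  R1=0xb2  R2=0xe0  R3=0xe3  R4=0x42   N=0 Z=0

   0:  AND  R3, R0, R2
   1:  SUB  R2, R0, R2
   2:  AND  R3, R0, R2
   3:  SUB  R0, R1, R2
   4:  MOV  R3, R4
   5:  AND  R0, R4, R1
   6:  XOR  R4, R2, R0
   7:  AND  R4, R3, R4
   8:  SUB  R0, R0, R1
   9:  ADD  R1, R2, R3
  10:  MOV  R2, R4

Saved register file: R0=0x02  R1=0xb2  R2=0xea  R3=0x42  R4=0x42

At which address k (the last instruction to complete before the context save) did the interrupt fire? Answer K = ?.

after  0: R0=0xca R1=0xb2 R2=0xe0 R3=0xc0 R4=0x42  N=1 Z=0
after  1: R0=0xca R1=0xb2 R2=0xea R3=0xc0 R4=0x42  N=1 Z=0
after  2: R0=0xca R1=0xb2 R2=0xea R3=0xca R4=0x42  N=1 Z=0
after  3: R0=0xc8 R1=0xb2 R2=0xea R3=0xca R4=0x42  N=1 Z=0
after  4: R0=0xc8 R1=0xb2 R2=0xea R3=0x42 R4=0x42  N=1 Z=0
after  5: R0=0x02 R1=0xb2 R2=0xea R3=0x42 R4=0x42  N=0 Z=0
-- IRQ taken; context saved, return-PC = 6 --

K = 5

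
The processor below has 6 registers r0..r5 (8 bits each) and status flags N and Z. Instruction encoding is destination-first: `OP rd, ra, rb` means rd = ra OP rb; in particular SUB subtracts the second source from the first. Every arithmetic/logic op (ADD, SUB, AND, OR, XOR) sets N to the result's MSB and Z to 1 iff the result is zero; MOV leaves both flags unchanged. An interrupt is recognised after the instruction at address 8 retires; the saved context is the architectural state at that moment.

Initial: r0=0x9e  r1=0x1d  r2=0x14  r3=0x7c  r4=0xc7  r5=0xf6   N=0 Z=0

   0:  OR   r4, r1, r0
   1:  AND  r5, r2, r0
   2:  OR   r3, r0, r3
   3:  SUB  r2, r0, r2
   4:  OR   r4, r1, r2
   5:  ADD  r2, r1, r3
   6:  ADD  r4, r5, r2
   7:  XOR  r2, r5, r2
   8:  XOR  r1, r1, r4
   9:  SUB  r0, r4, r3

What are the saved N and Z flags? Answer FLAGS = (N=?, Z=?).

FLAGS = (N=0, Z=0)

after  0: r0=0x9e r1=0x1d r2=0x14 r3=0x7c r4=0x9f r5=0xf6  N=1 Z=0
after  1: r0=0x9e r1=0x1d r2=0x14 r3=0x7c r4=0x9f r5=0x14  N=0 Z=0
after  2: r0=0x9e r1=0x1d r2=0x14 r3=0xfe r4=0x9f r5=0x14  N=1 Z=0
after  3: r0=0x9e r1=0x1d r2=0x8a r3=0xfe r4=0x9f r5=0x14  N=1 Z=0
after  4: r0=0x9e r1=0x1d r2=0x8a r3=0xfe r4=0x9f r5=0x14  N=1 Z=0
after  5: r0=0x9e r1=0x1d r2=0x1b r3=0xfe r4=0x9f r5=0x14  N=0 Z=0
after  6: r0=0x9e r1=0x1d r2=0x1b r3=0xfe r4=0x2f r5=0x14  N=0 Z=0
after  7: r0=0x9e r1=0x1d r2=0x0f r3=0xfe r4=0x2f r5=0x14  N=0 Z=0
after  8: r0=0x9e r1=0x32 r2=0x0f r3=0xfe r4=0x2f r5=0x14  N=0 Z=0
-- IRQ taken; context saved, return-PC = 9 --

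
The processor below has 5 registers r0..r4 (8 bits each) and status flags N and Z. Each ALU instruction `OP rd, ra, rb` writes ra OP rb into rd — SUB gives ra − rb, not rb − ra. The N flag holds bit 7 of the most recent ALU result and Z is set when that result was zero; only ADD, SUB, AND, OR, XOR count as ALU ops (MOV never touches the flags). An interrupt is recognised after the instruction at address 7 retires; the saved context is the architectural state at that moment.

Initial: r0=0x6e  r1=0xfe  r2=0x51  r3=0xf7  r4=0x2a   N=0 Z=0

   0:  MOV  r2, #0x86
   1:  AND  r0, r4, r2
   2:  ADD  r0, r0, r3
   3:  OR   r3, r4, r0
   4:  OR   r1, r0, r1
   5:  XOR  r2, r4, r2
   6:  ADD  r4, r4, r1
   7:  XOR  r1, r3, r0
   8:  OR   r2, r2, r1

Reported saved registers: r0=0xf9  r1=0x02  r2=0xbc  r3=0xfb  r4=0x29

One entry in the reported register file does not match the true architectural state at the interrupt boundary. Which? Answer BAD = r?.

after  0: r0=0x6e r1=0xfe r2=0x86 r3=0xf7 r4=0x2a  N=0 Z=0
after  1: r0=0x02 r1=0xfe r2=0x86 r3=0xf7 r4=0x2a  N=0 Z=0
after  2: r0=0xf9 r1=0xfe r2=0x86 r3=0xf7 r4=0x2a  N=1 Z=0
after  3: r0=0xf9 r1=0xfe r2=0x86 r3=0xfb r4=0x2a  N=1 Z=0
after  4: r0=0xf9 r1=0xff r2=0x86 r3=0xfb r4=0x2a  N=1 Z=0
after  5: r0=0xf9 r1=0xff r2=0xac r3=0xfb r4=0x2a  N=1 Z=0
after  6: r0=0xf9 r1=0xff r2=0xac r3=0xfb r4=0x29  N=0 Z=0
after  7: r0=0xf9 r1=0x02 r2=0xac r3=0xfb r4=0x29  N=0 Z=0
-- IRQ taken; context saved, return-PC = 8 --
mismatch: r2: reported 0xbc vs actual 0xac

BAD = r2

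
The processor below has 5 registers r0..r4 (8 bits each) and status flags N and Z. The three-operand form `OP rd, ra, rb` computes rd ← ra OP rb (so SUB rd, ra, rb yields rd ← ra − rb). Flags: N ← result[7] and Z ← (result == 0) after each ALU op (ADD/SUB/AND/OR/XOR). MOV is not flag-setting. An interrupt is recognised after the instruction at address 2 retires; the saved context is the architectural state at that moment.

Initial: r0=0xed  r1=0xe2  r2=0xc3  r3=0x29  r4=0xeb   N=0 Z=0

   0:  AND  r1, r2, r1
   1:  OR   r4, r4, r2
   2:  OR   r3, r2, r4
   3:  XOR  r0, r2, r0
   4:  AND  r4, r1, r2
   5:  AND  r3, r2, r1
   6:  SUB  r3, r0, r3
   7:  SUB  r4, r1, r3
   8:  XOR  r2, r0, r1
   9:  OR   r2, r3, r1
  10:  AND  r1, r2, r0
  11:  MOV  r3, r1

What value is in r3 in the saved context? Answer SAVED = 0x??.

SAVED = 0xeb

after  0: r0=0xed r1=0xc2 r2=0xc3 r3=0x29 r4=0xeb  N=1 Z=0
after  1: r0=0xed r1=0xc2 r2=0xc3 r3=0x29 r4=0xeb  N=1 Z=0
after  2: r0=0xed r1=0xc2 r2=0xc3 r3=0xeb r4=0xeb  N=1 Z=0
-- IRQ taken; context saved, return-PC = 3 --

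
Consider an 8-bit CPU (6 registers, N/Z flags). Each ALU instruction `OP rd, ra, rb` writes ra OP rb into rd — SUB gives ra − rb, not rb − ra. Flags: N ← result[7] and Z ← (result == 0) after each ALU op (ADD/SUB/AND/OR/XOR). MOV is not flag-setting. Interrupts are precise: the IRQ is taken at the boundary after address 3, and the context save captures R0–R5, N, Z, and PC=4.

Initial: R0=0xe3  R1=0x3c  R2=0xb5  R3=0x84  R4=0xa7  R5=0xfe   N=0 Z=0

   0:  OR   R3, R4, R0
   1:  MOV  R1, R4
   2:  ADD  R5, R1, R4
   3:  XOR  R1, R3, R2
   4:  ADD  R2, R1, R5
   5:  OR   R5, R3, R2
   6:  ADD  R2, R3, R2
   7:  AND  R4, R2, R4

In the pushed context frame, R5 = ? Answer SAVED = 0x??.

SAVED = 0x4e

after  0: R0=0xe3 R1=0x3c R2=0xb5 R3=0xe7 R4=0xa7 R5=0xfe  N=1 Z=0
after  1: R0=0xe3 R1=0xa7 R2=0xb5 R3=0xe7 R4=0xa7 R5=0xfe  N=1 Z=0
after  2: R0=0xe3 R1=0xa7 R2=0xb5 R3=0xe7 R4=0xa7 R5=0x4e  N=0 Z=0
after  3: R0=0xe3 R1=0x52 R2=0xb5 R3=0xe7 R4=0xa7 R5=0x4e  N=0 Z=0
-- IRQ taken; context saved, return-PC = 4 --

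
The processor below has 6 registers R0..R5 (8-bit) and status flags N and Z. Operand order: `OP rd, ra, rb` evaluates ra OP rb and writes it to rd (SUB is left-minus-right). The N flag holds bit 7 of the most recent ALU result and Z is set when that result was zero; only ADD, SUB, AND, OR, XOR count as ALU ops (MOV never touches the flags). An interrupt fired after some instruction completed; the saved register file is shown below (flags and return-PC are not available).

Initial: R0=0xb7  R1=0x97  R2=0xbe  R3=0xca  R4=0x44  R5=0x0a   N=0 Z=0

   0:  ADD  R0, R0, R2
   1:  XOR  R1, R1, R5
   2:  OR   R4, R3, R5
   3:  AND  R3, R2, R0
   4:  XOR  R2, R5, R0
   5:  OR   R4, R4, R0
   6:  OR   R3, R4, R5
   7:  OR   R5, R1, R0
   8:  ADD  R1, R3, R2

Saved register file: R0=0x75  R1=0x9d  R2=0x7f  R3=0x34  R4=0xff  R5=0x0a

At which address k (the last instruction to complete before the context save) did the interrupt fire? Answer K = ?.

after  0: R0=0x75 R1=0x97 R2=0xbe R3=0xca R4=0x44 R5=0x0a  N=0 Z=0
after  1: R0=0x75 R1=0x9d R2=0xbe R3=0xca R4=0x44 R5=0x0a  N=1 Z=0
after  2: R0=0x75 R1=0x9d R2=0xbe R3=0xca R4=0xca R5=0x0a  N=1 Z=0
after  3: R0=0x75 R1=0x9d R2=0xbe R3=0x34 R4=0xca R5=0x0a  N=0 Z=0
after  4: R0=0x75 R1=0x9d R2=0x7f R3=0x34 R4=0xca R5=0x0a  N=0 Z=0
after  5: R0=0x75 R1=0x9d R2=0x7f R3=0x34 R4=0xff R5=0x0a  N=1 Z=0
-- IRQ taken; context saved, return-PC = 6 --

K = 5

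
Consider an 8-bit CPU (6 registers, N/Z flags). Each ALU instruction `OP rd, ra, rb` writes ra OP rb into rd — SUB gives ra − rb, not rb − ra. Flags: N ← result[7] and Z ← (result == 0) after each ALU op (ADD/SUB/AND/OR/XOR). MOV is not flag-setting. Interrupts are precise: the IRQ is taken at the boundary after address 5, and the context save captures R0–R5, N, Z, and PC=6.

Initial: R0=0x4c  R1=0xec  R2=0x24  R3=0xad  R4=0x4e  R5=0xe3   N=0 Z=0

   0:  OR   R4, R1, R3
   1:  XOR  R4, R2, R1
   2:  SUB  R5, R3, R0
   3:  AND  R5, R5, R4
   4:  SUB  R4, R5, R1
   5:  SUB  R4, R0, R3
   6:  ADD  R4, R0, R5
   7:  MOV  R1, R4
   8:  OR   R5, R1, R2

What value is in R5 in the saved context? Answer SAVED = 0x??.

after  0: R0=0x4c R1=0xec R2=0x24 R3=0xad R4=0xed R5=0xe3  N=1 Z=0
after  1: R0=0x4c R1=0xec R2=0x24 R3=0xad R4=0xc8 R5=0xe3  N=1 Z=0
after  2: R0=0x4c R1=0xec R2=0x24 R3=0xad R4=0xc8 R5=0x61  N=0 Z=0
after  3: R0=0x4c R1=0xec R2=0x24 R3=0xad R4=0xc8 R5=0x40  N=0 Z=0
after  4: R0=0x4c R1=0xec R2=0x24 R3=0xad R4=0x54 R5=0x40  N=0 Z=0
after  5: R0=0x4c R1=0xec R2=0x24 R3=0xad R4=0x9f R5=0x40  N=1 Z=0
-- IRQ taken; context saved, return-PC = 6 --

SAVED = 0x40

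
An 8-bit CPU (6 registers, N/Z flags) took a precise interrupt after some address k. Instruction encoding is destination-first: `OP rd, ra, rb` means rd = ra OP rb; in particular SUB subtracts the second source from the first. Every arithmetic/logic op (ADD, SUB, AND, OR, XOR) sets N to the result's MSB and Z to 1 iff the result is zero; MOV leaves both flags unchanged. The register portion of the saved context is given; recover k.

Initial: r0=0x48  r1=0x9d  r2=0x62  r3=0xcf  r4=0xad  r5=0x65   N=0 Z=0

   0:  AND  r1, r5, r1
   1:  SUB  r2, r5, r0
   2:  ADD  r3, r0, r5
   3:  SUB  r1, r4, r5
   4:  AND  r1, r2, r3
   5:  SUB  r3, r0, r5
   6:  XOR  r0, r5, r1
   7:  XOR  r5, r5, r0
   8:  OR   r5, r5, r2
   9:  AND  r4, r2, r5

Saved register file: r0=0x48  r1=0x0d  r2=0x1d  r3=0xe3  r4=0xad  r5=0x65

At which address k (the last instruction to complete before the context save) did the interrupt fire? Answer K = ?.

K = 5

after  0: r0=0x48 r1=0x05 r2=0x62 r3=0xcf r4=0xad r5=0x65  N=0 Z=0
after  1: r0=0x48 r1=0x05 r2=0x1d r3=0xcf r4=0xad r5=0x65  N=0 Z=0
after  2: r0=0x48 r1=0x05 r2=0x1d r3=0xad r4=0xad r5=0x65  N=1 Z=0
after  3: r0=0x48 r1=0x48 r2=0x1d r3=0xad r4=0xad r5=0x65  N=0 Z=0
after  4: r0=0x48 r1=0x0d r2=0x1d r3=0xad r4=0xad r5=0x65  N=0 Z=0
after  5: r0=0x48 r1=0x0d r2=0x1d r3=0xe3 r4=0xad r5=0x65  N=1 Z=0
-- IRQ taken; context saved, return-PC = 6 --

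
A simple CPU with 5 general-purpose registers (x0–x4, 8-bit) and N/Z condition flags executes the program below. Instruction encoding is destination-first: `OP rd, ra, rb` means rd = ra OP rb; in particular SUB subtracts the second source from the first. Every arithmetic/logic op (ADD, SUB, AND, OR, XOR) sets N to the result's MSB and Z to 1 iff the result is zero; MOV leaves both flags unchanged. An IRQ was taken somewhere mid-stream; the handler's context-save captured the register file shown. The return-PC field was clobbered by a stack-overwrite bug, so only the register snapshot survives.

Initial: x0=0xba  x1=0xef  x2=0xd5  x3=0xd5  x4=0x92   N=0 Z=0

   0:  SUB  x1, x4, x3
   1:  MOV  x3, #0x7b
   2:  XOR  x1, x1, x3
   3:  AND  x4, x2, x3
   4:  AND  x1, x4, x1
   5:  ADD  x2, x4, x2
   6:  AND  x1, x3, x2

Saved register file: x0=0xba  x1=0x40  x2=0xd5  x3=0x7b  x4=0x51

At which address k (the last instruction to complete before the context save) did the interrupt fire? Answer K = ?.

after  0: x0=0xba x1=0xbd x2=0xd5 x3=0xd5 x4=0x92  N=1 Z=0
after  1: x0=0xba x1=0xbd x2=0xd5 x3=0x7b x4=0x92  N=1 Z=0
after  2: x0=0xba x1=0xc6 x2=0xd5 x3=0x7b x4=0x92  N=1 Z=0
after  3: x0=0xba x1=0xc6 x2=0xd5 x3=0x7b x4=0x51  N=0 Z=0
after  4: x0=0xba x1=0x40 x2=0xd5 x3=0x7b x4=0x51  N=0 Z=0
-- IRQ taken; context saved, return-PC = 5 --

K = 4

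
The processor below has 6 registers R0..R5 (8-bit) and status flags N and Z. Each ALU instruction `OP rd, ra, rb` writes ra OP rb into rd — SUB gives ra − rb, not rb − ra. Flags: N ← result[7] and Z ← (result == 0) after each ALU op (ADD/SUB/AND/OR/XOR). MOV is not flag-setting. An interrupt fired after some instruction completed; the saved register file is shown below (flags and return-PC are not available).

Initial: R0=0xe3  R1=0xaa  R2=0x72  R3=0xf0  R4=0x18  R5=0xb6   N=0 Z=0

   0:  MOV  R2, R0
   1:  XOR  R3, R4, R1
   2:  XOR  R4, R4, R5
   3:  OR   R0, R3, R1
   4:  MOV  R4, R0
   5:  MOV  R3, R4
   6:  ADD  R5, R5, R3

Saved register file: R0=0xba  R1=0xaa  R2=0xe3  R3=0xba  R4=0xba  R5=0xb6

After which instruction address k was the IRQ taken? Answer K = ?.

K = 5

after  0: R0=0xe3 R1=0xaa R2=0xe3 R3=0xf0 R4=0x18 R5=0xb6  N=0 Z=0
after  1: R0=0xe3 R1=0xaa R2=0xe3 R3=0xb2 R4=0x18 R5=0xb6  N=1 Z=0
after  2: R0=0xe3 R1=0xaa R2=0xe3 R3=0xb2 R4=0xae R5=0xb6  N=1 Z=0
after  3: R0=0xba R1=0xaa R2=0xe3 R3=0xb2 R4=0xae R5=0xb6  N=1 Z=0
after  4: R0=0xba R1=0xaa R2=0xe3 R3=0xb2 R4=0xba R5=0xb6  N=1 Z=0
after  5: R0=0xba R1=0xaa R2=0xe3 R3=0xba R4=0xba R5=0xb6  N=1 Z=0
-- IRQ taken; context saved, return-PC = 6 --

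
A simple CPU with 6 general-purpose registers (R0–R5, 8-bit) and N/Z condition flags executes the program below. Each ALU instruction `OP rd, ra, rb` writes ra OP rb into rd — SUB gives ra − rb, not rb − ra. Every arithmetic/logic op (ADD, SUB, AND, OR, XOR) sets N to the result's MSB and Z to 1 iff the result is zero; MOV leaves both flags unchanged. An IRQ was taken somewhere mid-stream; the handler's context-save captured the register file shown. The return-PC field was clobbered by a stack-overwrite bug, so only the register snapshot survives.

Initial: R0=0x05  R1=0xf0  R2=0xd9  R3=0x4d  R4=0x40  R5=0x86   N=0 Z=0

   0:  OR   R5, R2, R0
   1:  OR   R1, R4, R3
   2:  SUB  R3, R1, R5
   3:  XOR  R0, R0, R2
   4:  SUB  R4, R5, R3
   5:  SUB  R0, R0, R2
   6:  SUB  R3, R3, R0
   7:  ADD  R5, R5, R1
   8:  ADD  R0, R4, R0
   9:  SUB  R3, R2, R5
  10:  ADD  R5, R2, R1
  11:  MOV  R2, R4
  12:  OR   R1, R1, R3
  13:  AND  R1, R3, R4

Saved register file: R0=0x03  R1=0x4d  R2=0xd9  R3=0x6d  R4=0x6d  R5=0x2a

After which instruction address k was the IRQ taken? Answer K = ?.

after  0: R0=0x05 R1=0xf0 R2=0xd9 R3=0x4d R4=0x40 R5=0xdd  N=1 Z=0
after  1: R0=0x05 R1=0x4d R2=0xd9 R3=0x4d R4=0x40 R5=0xdd  N=0 Z=0
after  2: R0=0x05 R1=0x4d R2=0xd9 R3=0x70 R4=0x40 R5=0xdd  N=0 Z=0
after  3: R0=0xdc R1=0x4d R2=0xd9 R3=0x70 R4=0x40 R5=0xdd  N=1 Z=0
after  4: R0=0xdc R1=0x4d R2=0xd9 R3=0x70 R4=0x6d R5=0xdd  N=0 Z=0
after  5: R0=0x03 R1=0x4d R2=0xd9 R3=0x70 R4=0x6d R5=0xdd  N=0 Z=0
after  6: R0=0x03 R1=0x4d R2=0xd9 R3=0x6d R4=0x6d R5=0xdd  N=0 Z=0
after  7: R0=0x03 R1=0x4d R2=0xd9 R3=0x6d R4=0x6d R5=0x2a  N=0 Z=0
-- IRQ taken; context saved, return-PC = 8 --

K = 7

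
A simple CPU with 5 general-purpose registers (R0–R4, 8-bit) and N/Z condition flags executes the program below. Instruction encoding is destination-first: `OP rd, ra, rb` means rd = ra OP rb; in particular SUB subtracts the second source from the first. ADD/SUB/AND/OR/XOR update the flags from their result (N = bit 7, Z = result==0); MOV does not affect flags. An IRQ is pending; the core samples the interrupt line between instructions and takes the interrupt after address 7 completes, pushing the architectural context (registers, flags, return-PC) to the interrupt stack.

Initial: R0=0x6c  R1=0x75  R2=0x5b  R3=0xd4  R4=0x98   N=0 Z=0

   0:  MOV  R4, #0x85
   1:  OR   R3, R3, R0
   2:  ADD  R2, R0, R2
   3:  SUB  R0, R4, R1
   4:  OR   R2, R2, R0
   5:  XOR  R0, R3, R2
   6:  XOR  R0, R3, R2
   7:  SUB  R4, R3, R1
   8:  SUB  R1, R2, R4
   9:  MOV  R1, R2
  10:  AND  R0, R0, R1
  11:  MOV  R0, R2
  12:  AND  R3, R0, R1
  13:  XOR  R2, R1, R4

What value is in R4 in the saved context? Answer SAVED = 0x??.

SAVED = 0x87

after  0: R0=0x6c R1=0x75 R2=0x5b R3=0xd4 R4=0x85  N=0 Z=0
after  1: R0=0x6c R1=0x75 R2=0x5b R3=0xfc R4=0x85  N=1 Z=0
after  2: R0=0x6c R1=0x75 R2=0xc7 R3=0xfc R4=0x85  N=1 Z=0
after  3: R0=0x10 R1=0x75 R2=0xc7 R3=0xfc R4=0x85  N=0 Z=0
after  4: R0=0x10 R1=0x75 R2=0xd7 R3=0xfc R4=0x85  N=1 Z=0
after  5: R0=0x2b R1=0x75 R2=0xd7 R3=0xfc R4=0x85  N=0 Z=0
after  6: R0=0x2b R1=0x75 R2=0xd7 R3=0xfc R4=0x85  N=0 Z=0
after  7: R0=0x2b R1=0x75 R2=0xd7 R3=0xfc R4=0x87  N=1 Z=0
-- IRQ taken; context saved, return-PC = 8 --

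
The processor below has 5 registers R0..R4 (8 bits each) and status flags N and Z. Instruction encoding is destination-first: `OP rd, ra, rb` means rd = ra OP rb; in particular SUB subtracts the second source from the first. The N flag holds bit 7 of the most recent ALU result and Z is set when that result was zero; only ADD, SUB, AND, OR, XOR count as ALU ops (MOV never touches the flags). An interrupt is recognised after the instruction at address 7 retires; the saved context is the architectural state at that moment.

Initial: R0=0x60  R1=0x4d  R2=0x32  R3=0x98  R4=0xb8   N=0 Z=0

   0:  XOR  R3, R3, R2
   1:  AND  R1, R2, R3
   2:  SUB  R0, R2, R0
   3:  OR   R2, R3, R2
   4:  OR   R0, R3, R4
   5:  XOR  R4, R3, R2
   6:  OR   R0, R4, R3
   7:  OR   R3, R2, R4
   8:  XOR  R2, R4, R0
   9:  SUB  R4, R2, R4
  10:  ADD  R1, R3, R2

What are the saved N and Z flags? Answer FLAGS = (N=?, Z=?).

after  0: R0=0x60 R1=0x4d R2=0x32 R3=0xaa R4=0xb8  N=1 Z=0
after  1: R0=0x60 R1=0x22 R2=0x32 R3=0xaa R4=0xb8  N=0 Z=0
after  2: R0=0xd2 R1=0x22 R2=0x32 R3=0xaa R4=0xb8  N=1 Z=0
after  3: R0=0xd2 R1=0x22 R2=0xba R3=0xaa R4=0xb8  N=1 Z=0
after  4: R0=0xba R1=0x22 R2=0xba R3=0xaa R4=0xb8  N=1 Z=0
after  5: R0=0xba R1=0x22 R2=0xba R3=0xaa R4=0x10  N=0 Z=0
after  6: R0=0xba R1=0x22 R2=0xba R3=0xaa R4=0x10  N=1 Z=0
after  7: R0=0xba R1=0x22 R2=0xba R3=0xba R4=0x10  N=1 Z=0
-- IRQ taken; context saved, return-PC = 8 --

FLAGS = (N=1, Z=0)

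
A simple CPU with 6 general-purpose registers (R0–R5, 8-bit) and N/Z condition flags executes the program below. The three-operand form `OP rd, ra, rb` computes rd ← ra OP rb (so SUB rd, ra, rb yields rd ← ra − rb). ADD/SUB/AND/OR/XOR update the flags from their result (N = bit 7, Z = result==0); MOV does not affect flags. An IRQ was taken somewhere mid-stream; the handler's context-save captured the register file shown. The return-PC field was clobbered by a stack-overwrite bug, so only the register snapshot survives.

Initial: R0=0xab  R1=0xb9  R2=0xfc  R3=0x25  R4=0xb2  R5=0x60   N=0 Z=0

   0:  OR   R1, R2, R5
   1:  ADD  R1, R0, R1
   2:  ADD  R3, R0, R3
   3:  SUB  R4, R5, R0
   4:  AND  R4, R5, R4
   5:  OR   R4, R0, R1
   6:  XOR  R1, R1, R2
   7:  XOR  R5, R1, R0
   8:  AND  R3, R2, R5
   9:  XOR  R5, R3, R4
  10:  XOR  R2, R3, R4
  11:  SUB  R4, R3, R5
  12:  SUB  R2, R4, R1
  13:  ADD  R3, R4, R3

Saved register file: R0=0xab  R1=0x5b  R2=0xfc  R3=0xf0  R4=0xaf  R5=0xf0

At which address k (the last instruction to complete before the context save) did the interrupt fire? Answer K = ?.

after  0: R0=0xab R1=0xfc R2=0xfc R3=0x25 R4=0xb2 R5=0x60  N=1 Z=0
after  1: R0=0xab R1=0xa7 R2=0xfc R3=0x25 R4=0xb2 R5=0x60  N=1 Z=0
after  2: R0=0xab R1=0xa7 R2=0xfc R3=0xd0 R4=0xb2 R5=0x60  N=1 Z=0
after  3: R0=0xab R1=0xa7 R2=0xfc R3=0xd0 R4=0xb5 R5=0x60  N=1 Z=0
after  4: R0=0xab R1=0xa7 R2=0xfc R3=0xd0 R4=0x20 R5=0x60  N=0 Z=0
after  5: R0=0xab R1=0xa7 R2=0xfc R3=0xd0 R4=0xaf R5=0x60  N=1 Z=0
after  6: R0=0xab R1=0x5b R2=0xfc R3=0xd0 R4=0xaf R5=0x60  N=0 Z=0
after  7: R0=0xab R1=0x5b R2=0xfc R3=0xd0 R4=0xaf R5=0xf0  N=1 Z=0
after  8: R0=0xab R1=0x5b R2=0xfc R3=0xf0 R4=0xaf R5=0xf0  N=1 Z=0
-- IRQ taken; context saved, return-PC = 9 --

K = 8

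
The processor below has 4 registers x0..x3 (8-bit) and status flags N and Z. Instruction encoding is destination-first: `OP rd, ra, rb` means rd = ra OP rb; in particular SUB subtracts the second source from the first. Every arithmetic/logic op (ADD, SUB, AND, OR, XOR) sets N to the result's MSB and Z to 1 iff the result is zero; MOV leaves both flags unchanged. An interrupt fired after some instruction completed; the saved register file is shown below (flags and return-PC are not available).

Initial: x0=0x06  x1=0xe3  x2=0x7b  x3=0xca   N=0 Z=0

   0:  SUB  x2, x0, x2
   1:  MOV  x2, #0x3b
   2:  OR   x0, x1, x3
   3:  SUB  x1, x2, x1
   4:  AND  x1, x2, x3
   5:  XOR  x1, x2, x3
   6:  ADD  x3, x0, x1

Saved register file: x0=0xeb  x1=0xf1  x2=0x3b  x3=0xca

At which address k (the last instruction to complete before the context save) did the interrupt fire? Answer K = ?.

K = 5

after  0: x0=0x06 x1=0xe3 x2=0x8b x3=0xca  N=1 Z=0
after  1: x0=0x06 x1=0xe3 x2=0x3b x3=0xca  N=1 Z=0
after  2: x0=0xeb x1=0xe3 x2=0x3b x3=0xca  N=1 Z=0
after  3: x0=0xeb x1=0x58 x2=0x3b x3=0xca  N=0 Z=0
after  4: x0=0xeb x1=0x0a x2=0x3b x3=0xca  N=0 Z=0
after  5: x0=0xeb x1=0xf1 x2=0x3b x3=0xca  N=1 Z=0
-- IRQ taken; context saved, return-PC = 6 --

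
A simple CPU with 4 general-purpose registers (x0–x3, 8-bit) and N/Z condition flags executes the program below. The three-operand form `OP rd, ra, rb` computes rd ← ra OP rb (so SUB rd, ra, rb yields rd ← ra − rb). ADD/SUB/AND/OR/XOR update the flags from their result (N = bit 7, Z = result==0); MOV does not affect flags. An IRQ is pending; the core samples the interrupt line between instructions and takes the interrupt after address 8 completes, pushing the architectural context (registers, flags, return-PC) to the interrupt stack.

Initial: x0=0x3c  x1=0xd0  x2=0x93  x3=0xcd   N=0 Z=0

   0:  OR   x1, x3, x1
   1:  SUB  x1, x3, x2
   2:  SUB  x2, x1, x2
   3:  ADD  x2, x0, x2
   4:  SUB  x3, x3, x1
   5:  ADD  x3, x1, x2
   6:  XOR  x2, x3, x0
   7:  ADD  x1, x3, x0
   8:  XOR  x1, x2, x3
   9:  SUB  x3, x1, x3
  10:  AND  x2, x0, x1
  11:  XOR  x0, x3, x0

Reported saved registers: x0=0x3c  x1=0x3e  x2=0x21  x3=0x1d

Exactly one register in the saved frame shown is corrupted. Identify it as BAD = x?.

BAD = x1

after  0: x0=0x3c x1=0xdd x2=0x93 x3=0xcd  N=1 Z=0
after  1: x0=0x3c x1=0x3a x2=0x93 x3=0xcd  N=0 Z=0
after  2: x0=0x3c x1=0x3a x2=0xa7 x3=0xcd  N=1 Z=0
after  3: x0=0x3c x1=0x3a x2=0xe3 x3=0xcd  N=1 Z=0
after  4: x0=0x3c x1=0x3a x2=0xe3 x3=0x93  N=1 Z=0
after  5: x0=0x3c x1=0x3a x2=0xe3 x3=0x1d  N=0 Z=0
after  6: x0=0x3c x1=0x3a x2=0x21 x3=0x1d  N=0 Z=0
after  7: x0=0x3c x1=0x59 x2=0x21 x3=0x1d  N=0 Z=0
after  8: x0=0x3c x1=0x3c x2=0x21 x3=0x1d  N=0 Z=0
-- IRQ taken; context saved, return-PC = 9 --
mismatch: x1: reported 0x3e vs actual 0x3c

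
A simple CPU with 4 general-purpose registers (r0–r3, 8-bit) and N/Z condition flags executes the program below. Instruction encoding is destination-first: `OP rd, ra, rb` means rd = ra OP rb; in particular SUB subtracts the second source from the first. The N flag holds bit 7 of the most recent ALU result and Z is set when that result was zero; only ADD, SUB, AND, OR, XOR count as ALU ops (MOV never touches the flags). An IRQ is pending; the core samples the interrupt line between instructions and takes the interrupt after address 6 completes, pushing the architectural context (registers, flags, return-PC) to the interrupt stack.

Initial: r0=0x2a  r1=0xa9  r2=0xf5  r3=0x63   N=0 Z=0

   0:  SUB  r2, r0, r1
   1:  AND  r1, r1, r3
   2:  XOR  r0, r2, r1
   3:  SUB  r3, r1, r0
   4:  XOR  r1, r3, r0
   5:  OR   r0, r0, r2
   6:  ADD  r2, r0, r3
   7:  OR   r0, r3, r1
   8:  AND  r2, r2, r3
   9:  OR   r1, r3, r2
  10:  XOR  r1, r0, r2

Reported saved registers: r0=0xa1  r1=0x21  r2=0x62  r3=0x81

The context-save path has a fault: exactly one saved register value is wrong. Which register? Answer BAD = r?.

BAD = r2

after  0: r0=0x2a r1=0xa9 r2=0x81 r3=0x63  N=1 Z=0
after  1: r0=0x2a r1=0x21 r2=0x81 r3=0x63  N=0 Z=0
after  2: r0=0xa0 r1=0x21 r2=0x81 r3=0x63  N=1 Z=0
after  3: r0=0xa0 r1=0x21 r2=0x81 r3=0x81  N=1 Z=0
after  4: r0=0xa0 r1=0x21 r2=0x81 r3=0x81  N=0 Z=0
after  5: r0=0xa1 r1=0x21 r2=0x81 r3=0x81  N=1 Z=0
after  6: r0=0xa1 r1=0x21 r2=0x22 r3=0x81  N=0 Z=0
-- IRQ taken; context saved, return-PC = 7 --
mismatch: r2: reported 0x62 vs actual 0x22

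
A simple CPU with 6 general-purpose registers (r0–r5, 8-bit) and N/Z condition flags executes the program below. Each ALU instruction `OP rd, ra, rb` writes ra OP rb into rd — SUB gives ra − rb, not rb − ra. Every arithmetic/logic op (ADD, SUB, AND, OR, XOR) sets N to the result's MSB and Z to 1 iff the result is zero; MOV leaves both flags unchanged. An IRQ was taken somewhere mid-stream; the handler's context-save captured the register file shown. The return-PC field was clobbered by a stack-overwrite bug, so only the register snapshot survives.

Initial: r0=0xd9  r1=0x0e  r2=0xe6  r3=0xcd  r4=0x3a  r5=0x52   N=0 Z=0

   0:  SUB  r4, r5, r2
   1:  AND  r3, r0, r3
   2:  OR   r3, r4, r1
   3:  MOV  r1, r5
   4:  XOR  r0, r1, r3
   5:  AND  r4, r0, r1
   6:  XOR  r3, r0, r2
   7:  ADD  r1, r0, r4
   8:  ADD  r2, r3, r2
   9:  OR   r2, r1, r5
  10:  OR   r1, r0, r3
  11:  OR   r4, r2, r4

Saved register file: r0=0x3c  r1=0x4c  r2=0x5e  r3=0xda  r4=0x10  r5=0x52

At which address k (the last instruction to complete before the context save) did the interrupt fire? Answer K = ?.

after  0: r0=0xd9 r1=0x0e r2=0xe6 r3=0xcd r4=0x6c r5=0x52  N=0 Z=0
after  1: r0=0xd9 r1=0x0e r2=0xe6 r3=0xc9 r4=0x6c r5=0x52  N=1 Z=0
after  2: r0=0xd9 r1=0x0e r2=0xe6 r3=0x6e r4=0x6c r5=0x52  N=0 Z=0
after  3: r0=0xd9 r1=0x52 r2=0xe6 r3=0x6e r4=0x6c r5=0x52  N=0 Z=0
after  4: r0=0x3c r1=0x52 r2=0xe6 r3=0x6e r4=0x6c r5=0x52  N=0 Z=0
after  5: r0=0x3c r1=0x52 r2=0xe6 r3=0x6e r4=0x10 r5=0x52  N=0 Z=0
after  6: r0=0x3c r1=0x52 r2=0xe6 r3=0xda r4=0x10 r5=0x52  N=1 Z=0
after  7: r0=0x3c r1=0x4c r2=0xe6 r3=0xda r4=0x10 r5=0x52  N=0 Z=0
after  8: r0=0x3c r1=0x4c r2=0xc0 r3=0xda r4=0x10 r5=0x52  N=1 Z=0
after  9: r0=0x3c r1=0x4c r2=0x5e r3=0xda r4=0x10 r5=0x52  N=0 Z=0
-- IRQ taken; context saved, return-PC = 10 --

K = 9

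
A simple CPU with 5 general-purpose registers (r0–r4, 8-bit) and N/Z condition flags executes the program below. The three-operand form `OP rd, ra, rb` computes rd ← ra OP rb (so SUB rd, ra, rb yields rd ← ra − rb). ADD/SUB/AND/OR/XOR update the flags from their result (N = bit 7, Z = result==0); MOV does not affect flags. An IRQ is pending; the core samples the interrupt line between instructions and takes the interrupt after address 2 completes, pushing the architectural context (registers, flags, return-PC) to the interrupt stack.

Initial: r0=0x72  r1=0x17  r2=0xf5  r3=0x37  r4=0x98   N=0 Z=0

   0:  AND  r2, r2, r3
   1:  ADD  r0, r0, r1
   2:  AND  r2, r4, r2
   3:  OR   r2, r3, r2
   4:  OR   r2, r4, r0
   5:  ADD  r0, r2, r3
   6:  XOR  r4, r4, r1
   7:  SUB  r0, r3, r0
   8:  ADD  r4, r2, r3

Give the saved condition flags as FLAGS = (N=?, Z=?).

after  0: r0=0x72 r1=0x17 r2=0x35 r3=0x37 r4=0x98  N=0 Z=0
after  1: r0=0x89 r1=0x17 r2=0x35 r3=0x37 r4=0x98  N=1 Z=0
after  2: r0=0x89 r1=0x17 r2=0x10 r3=0x37 r4=0x98  N=0 Z=0
-- IRQ taken; context saved, return-PC = 3 --

FLAGS = (N=0, Z=0)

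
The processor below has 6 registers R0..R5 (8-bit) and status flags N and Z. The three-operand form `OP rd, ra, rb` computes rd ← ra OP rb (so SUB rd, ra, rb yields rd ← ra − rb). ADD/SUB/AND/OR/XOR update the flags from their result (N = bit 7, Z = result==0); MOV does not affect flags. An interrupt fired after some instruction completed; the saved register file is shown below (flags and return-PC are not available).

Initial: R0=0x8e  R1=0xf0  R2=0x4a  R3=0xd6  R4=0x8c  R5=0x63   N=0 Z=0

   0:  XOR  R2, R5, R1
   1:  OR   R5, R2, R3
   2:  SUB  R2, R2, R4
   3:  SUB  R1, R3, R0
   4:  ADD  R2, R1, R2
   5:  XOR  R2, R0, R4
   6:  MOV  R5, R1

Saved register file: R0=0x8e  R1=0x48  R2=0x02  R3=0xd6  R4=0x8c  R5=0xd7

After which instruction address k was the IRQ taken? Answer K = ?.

K = 5

after  0: R0=0x8e R1=0xf0 R2=0x93 R3=0xd6 R4=0x8c R5=0x63  N=1 Z=0
after  1: R0=0x8e R1=0xf0 R2=0x93 R3=0xd6 R4=0x8c R5=0xd7  N=1 Z=0
after  2: R0=0x8e R1=0xf0 R2=0x07 R3=0xd6 R4=0x8c R5=0xd7  N=0 Z=0
after  3: R0=0x8e R1=0x48 R2=0x07 R3=0xd6 R4=0x8c R5=0xd7  N=0 Z=0
after  4: R0=0x8e R1=0x48 R2=0x4f R3=0xd6 R4=0x8c R5=0xd7  N=0 Z=0
after  5: R0=0x8e R1=0x48 R2=0x02 R3=0xd6 R4=0x8c R5=0xd7  N=0 Z=0
-- IRQ taken; context saved, return-PC = 6 --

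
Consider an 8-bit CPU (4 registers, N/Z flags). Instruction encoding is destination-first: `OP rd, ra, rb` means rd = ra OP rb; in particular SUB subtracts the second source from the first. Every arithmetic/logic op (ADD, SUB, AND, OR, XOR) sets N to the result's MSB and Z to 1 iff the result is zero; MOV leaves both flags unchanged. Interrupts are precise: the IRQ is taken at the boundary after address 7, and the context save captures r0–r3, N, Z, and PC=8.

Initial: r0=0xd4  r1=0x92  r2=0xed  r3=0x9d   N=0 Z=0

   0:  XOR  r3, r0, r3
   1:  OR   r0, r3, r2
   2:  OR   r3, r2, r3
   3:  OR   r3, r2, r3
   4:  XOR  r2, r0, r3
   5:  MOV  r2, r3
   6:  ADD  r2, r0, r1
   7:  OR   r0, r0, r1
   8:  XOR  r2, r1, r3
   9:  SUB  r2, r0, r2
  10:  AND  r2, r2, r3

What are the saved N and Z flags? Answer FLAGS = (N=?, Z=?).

FLAGS = (N=1, Z=0)

after  0: r0=0xd4 r1=0x92 r2=0xed r3=0x49  N=0 Z=0
after  1: r0=0xed r1=0x92 r2=0xed r3=0x49  N=1 Z=0
after  2: r0=0xed r1=0x92 r2=0xed r3=0xed  N=1 Z=0
after  3: r0=0xed r1=0x92 r2=0xed r3=0xed  N=1 Z=0
after  4: r0=0xed r1=0x92 r2=0x00 r3=0xed  N=0 Z=1
after  5: r0=0xed r1=0x92 r2=0xed r3=0xed  N=0 Z=1
after  6: r0=0xed r1=0x92 r2=0x7f r3=0xed  N=0 Z=0
after  7: r0=0xff r1=0x92 r2=0x7f r3=0xed  N=1 Z=0
-- IRQ taken; context saved, return-PC = 8 --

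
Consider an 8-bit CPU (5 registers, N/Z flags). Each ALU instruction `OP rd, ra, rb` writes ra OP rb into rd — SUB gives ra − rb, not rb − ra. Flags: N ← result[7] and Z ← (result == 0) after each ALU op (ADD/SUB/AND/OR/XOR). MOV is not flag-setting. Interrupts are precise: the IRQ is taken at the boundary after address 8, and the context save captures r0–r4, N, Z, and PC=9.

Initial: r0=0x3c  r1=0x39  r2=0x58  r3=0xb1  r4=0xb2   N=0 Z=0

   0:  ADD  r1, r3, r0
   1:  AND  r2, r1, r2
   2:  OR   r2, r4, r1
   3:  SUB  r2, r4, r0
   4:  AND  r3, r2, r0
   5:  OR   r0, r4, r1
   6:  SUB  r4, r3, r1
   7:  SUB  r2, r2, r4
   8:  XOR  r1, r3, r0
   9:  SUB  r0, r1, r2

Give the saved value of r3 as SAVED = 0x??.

after  0: r0=0x3c r1=0xed r2=0x58 r3=0xb1 r4=0xb2  N=1 Z=0
after  1: r0=0x3c r1=0xed r2=0x48 r3=0xb1 r4=0xb2  N=0 Z=0
after  2: r0=0x3c r1=0xed r2=0xff r3=0xb1 r4=0xb2  N=1 Z=0
after  3: r0=0x3c r1=0xed r2=0x76 r3=0xb1 r4=0xb2  N=0 Z=0
after  4: r0=0x3c r1=0xed r2=0x76 r3=0x34 r4=0xb2  N=0 Z=0
after  5: r0=0xff r1=0xed r2=0x76 r3=0x34 r4=0xb2  N=1 Z=0
after  6: r0=0xff r1=0xed r2=0x76 r3=0x34 r4=0x47  N=0 Z=0
after  7: r0=0xff r1=0xed r2=0x2f r3=0x34 r4=0x47  N=0 Z=0
after  8: r0=0xff r1=0xcb r2=0x2f r3=0x34 r4=0x47  N=1 Z=0
-- IRQ taken; context saved, return-PC = 9 --

SAVED = 0x34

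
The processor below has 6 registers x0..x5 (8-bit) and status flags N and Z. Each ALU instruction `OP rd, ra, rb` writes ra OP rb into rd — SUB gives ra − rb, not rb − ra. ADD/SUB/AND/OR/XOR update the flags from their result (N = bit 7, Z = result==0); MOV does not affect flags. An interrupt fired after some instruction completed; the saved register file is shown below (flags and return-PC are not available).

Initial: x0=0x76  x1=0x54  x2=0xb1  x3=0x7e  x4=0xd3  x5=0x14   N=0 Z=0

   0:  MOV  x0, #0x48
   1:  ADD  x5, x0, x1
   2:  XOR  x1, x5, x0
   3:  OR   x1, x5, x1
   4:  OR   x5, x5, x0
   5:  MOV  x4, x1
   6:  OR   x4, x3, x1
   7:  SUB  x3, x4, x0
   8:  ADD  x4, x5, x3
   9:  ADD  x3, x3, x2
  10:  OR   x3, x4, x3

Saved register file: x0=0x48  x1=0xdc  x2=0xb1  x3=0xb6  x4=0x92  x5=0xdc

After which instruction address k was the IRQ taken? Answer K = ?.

after  0: x0=0x48 x1=0x54 x2=0xb1 x3=0x7e x4=0xd3 x5=0x14  N=0 Z=0
after  1: x0=0x48 x1=0x54 x2=0xb1 x3=0x7e x4=0xd3 x5=0x9c  N=1 Z=0
after  2: x0=0x48 x1=0xd4 x2=0xb1 x3=0x7e x4=0xd3 x5=0x9c  N=1 Z=0
after  3: x0=0x48 x1=0xdc x2=0xb1 x3=0x7e x4=0xd3 x5=0x9c  N=1 Z=0
after  4: x0=0x48 x1=0xdc x2=0xb1 x3=0x7e x4=0xd3 x5=0xdc  N=1 Z=0
after  5: x0=0x48 x1=0xdc x2=0xb1 x3=0x7e x4=0xdc x5=0xdc  N=1 Z=0
after  6: x0=0x48 x1=0xdc x2=0xb1 x3=0x7e x4=0xfe x5=0xdc  N=1 Z=0
after  7: x0=0x48 x1=0xdc x2=0xb1 x3=0xb6 x4=0xfe x5=0xdc  N=1 Z=0
after  8: x0=0x48 x1=0xdc x2=0xb1 x3=0xb6 x4=0x92 x5=0xdc  N=1 Z=0
-- IRQ taken; context saved, return-PC = 9 --

K = 8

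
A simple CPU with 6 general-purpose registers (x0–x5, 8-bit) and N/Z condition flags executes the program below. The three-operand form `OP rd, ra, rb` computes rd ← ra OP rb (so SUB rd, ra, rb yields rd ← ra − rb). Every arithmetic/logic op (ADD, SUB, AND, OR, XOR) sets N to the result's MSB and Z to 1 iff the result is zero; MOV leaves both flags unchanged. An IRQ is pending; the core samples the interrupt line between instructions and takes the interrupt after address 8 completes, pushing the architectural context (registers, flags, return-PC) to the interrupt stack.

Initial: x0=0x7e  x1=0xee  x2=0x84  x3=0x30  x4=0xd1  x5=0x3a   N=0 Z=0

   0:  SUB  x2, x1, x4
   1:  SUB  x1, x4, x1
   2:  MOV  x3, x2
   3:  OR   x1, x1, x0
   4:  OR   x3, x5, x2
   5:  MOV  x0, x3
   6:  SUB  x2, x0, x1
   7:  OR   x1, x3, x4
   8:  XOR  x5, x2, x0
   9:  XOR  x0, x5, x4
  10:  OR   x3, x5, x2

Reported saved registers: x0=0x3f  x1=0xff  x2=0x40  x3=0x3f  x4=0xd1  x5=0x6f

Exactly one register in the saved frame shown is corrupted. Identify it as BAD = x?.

BAD = x5

after  0: x0=0x7e x1=0xee x2=0x1d x3=0x30 x4=0xd1 x5=0x3a  N=0 Z=0
after  1: x0=0x7e x1=0xe3 x2=0x1d x3=0x30 x4=0xd1 x5=0x3a  N=1 Z=0
after  2: x0=0x7e x1=0xe3 x2=0x1d x3=0x1d x4=0xd1 x5=0x3a  N=1 Z=0
after  3: x0=0x7e x1=0xff x2=0x1d x3=0x1d x4=0xd1 x5=0x3a  N=1 Z=0
after  4: x0=0x7e x1=0xff x2=0x1d x3=0x3f x4=0xd1 x5=0x3a  N=0 Z=0
after  5: x0=0x3f x1=0xff x2=0x1d x3=0x3f x4=0xd1 x5=0x3a  N=0 Z=0
after  6: x0=0x3f x1=0xff x2=0x40 x3=0x3f x4=0xd1 x5=0x3a  N=0 Z=0
after  7: x0=0x3f x1=0xff x2=0x40 x3=0x3f x4=0xd1 x5=0x3a  N=1 Z=0
after  8: x0=0x3f x1=0xff x2=0x40 x3=0x3f x4=0xd1 x5=0x7f  N=0 Z=0
-- IRQ taken; context saved, return-PC = 9 --
mismatch: x5: reported 0x6f vs actual 0x7f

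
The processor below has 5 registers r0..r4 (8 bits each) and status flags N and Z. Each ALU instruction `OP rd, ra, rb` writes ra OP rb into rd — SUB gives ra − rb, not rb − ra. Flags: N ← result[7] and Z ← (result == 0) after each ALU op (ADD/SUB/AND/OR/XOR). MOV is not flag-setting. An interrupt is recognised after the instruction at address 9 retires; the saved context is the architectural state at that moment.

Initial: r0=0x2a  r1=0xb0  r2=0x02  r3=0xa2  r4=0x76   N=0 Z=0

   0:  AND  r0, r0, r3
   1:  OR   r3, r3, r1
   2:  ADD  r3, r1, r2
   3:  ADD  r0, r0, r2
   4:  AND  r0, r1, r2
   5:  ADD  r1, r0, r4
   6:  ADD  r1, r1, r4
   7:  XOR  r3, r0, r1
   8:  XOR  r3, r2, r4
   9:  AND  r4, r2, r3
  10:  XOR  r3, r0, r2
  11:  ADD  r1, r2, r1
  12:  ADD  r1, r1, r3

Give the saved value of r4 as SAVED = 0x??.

SAVED = 0x00

after  0: r0=0x22 r1=0xb0 r2=0x02 r3=0xa2 r4=0x76  N=0 Z=0
after  1: r0=0x22 r1=0xb0 r2=0x02 r3=0xb2 r4=0x76  N=1 Z=0
after  2: r0=0x22 r1=0xb0 r2=0x02 r3=0xb2 r4=0x76  N=1 Z=0
after  3: r0=0x24 r1=0xb0 r2=0x02 r3=0xb2 r4=0x76  N=0 Z=0
after  4: r0=0x00 r1=0xb0 r2=0x02 r3=0xb2 r4=0x76  N=0 Z=1
after  5: r0=0x00 r1=0x76 r2=0x02 r3=0xb2 r4=0x76  N=0 Z=0
after  6: r0=0x00 r1=0xec r2=0x02 r3=0xb2 r4=0x76  N=1 Z=0
after  7: r0=0x00 r1=0xec r2=0x02 r3=0xec r4=0x76  N=1 Z=0
after  8: r0=0x00 r1=0xec r2=0x02 r3=0x74 r4=0x76  N=0 Z=0
after  9: r0=0x00 r1=0xec r2=0x02 r3=0x74 r4=0x00  N=0 Z=1
-- IRQ taken; context saved, return-PC = 10 --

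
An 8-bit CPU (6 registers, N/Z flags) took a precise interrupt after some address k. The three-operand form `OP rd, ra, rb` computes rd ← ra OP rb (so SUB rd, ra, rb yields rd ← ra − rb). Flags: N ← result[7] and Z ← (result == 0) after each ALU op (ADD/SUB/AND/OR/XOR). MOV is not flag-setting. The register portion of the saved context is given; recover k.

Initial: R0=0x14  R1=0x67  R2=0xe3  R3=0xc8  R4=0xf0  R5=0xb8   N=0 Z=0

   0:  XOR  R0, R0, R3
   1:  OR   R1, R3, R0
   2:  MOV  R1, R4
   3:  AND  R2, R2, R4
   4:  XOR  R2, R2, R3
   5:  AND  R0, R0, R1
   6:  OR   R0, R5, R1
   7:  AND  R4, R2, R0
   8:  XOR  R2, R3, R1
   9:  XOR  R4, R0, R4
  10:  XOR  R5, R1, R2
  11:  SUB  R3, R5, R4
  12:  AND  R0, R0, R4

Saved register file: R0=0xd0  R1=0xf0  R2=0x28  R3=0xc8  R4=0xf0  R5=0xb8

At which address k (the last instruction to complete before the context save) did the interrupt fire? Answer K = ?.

K = 5

after  0: R0=0xdc R1=0x67 R2=0xe3 R3=0xc8 R4=0xf0 R5=0xb8  N=1 Z=0
after  1: R0=0xdc R1=0xdc R2=0xe3 R3=0xc8 R4=0xf0 R5=0xb8  N=1 Z=0
after  2: R0=0xdc R1=0xf0 R2=0xe3 R3=0xc8 R4=0xf0 R5=0xb8  N=1 Z=0
after  3: R0=0xdc R1=0xf0 R2=0xe0 R3=0xc8 R4=0xf0 R5=0xb8  N=1 Z=0
after  4: R0=0xdc R1=0xf0 R2=0x28 R3=0xc8 R4=0xf0 R5=0xb8  N=0 Z=0
after  5: R0=0xd0 R1=0xf0 R2=0x28 R3=0xc8 R4=0xf0 R5=0xb8  N=1 Z=0
-- IRQ taken; context saved, return-PC = 6 --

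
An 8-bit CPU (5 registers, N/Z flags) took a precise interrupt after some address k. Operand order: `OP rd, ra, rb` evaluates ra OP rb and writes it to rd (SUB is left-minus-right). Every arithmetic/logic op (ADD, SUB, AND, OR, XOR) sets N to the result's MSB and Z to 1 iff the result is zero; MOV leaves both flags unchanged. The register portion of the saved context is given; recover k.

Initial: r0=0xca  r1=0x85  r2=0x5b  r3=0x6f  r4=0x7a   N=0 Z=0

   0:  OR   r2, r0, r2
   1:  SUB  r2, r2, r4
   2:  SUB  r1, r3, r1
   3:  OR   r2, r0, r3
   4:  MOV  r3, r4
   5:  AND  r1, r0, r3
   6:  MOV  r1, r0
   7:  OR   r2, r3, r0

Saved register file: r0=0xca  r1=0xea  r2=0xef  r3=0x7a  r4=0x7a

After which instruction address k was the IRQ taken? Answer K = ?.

K = 4

after  0: r0=0xca r1=0x85 r2=0xdb r3=0x6f r4=0x7a  N=1 Z=0
after  1: r0=0xca r1=0x85 r2=0x61 r3=0x6f r4=0x7a  N=0 Z=0
after  2: r0=0xca r1=0xea r2=0x61 r3=0x6f r4=0x7a  N=1 Z=0
after  3: r0=0xca r1=0xea r2=0xef r3=0x6f r4=0x7a  N=1 Z=0
after  4: r0=0xca r1=0xea r2=0xef r3=0x7a r4=0x7a  N=1 Z=0
-- IRQ taken; context saved, return-PC = 5 --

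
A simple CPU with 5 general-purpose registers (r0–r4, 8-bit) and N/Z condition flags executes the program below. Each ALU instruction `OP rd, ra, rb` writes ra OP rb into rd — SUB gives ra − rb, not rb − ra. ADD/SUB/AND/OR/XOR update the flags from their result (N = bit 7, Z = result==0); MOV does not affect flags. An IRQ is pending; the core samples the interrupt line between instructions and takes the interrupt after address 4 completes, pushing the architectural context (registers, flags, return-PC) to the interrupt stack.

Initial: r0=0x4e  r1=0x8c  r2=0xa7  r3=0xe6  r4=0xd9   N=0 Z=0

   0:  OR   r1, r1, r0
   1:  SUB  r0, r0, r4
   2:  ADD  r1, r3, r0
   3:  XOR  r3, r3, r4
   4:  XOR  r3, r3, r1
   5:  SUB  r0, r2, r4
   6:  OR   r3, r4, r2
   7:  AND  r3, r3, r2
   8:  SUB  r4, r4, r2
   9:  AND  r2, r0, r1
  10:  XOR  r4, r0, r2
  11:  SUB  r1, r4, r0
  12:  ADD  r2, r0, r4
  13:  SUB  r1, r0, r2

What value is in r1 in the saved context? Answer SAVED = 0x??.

SAVED = 0x5b

after  0: r0=0x4e r1=0xce r2=0xa7 r3=0xe6 r4=0xd9  N=1 Z=0
after  1: r0=0x75 r1=0xce r2=0xa7 r3=0xe6 r4=0xd9  N=0 Z=0
after  2: r0=0x75 r1=0x5b r2=0xa7 r3=0xe6 r4=0xd9  N=0 Z=0
after  3: r0=0x75 r1=0x5b r2=0xa7 r3=0x3f r4=0xd9  N=0 Z=0
after  4: r0=0x75 r1=0x5b r2=0xa7 r3=0x64 r4=0xd9  N=0 Z=0
-- IRQ taken; context saved, return-PC = 5 --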